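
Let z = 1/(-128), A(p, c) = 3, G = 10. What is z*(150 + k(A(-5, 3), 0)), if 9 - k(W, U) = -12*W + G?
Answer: -185/128 ≈ -1.4453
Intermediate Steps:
z = -1/128 ≈ -0.0078125
k(W, U) = -1 + 12*W (k(W, U) = 9 - (-12*W + 10) = 9 - (10 - 12*W) = 9 + (-10 + 12*W) = -1 + 12*W)
z*(150 + k(A(-5, 3), 0)) = -(150 + (-1 + 12*3))/128 = -(150 + (-1 + 36))/128 = -(150 + 35)/128 = -1/128*185 = -185/128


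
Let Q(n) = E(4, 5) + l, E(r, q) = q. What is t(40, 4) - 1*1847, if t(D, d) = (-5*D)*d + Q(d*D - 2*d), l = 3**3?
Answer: -2615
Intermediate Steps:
l = 27
Q(n) = 32 (Q(n) = 5 + 27 = 32)
t(D, d) = 32 - 5*D*d (t(D, d) = (-5*D)*d + 32 = -5*D*d + 32 = 32 - 5*D*d)
t(40, 4) - 1*1847 = (32 - 5*40*4) - 1*1847 = (32 - 800) - 1847 = -768 - 1847 = -2615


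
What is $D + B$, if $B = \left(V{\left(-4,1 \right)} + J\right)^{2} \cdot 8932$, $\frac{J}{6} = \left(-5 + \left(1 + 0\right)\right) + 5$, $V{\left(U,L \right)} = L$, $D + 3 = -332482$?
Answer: $105183$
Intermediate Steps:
$D = -332485$ ($D = -3 - 332482 = -332485$)
$J = 6$ ($J = 6 \left(\left(-5 + \left(1 + 0\right)\right) + 5\right) = 6 \left(\left(-5 + 1\right) + 5\right) = 6 \left(-4 + 5\right) = 6 \cdot 1 = 6$)
$B = 437668$ ($B = \left(1 + 6\right)^{2} \cdot 8932 = 7^{2} \cdot 8932 = 49 \cdot 8932 = 437668$)
$D + B = -332485 + 437668 = 105183$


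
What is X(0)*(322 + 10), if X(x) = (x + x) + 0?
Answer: 0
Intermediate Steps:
X(x) = 2*x (X(x) = 2*x + 0 = 2*x)
X(0)*(322 + 10) = (2*0)*(322 + 10) = 0*332 = 0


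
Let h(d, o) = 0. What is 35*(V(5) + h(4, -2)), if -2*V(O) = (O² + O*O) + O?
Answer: -1925/2 ≈ -962.50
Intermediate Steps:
V(O) = -O² - O/2 (V(O) = -((O² + O*O) + O)/2 = -((O² + O²) + O)/2 = -(2*O² + O)/2 = -(O + 2*O²)/2 = -O² - O/2)
35*(V(5) + h(4, -2)) = 35*(-1*5*(½ + 5) + 0) = 35*(-1*5*11/2 + 0) = 35*(-55/2 + 0) = 35*(-55/2) = -1925/2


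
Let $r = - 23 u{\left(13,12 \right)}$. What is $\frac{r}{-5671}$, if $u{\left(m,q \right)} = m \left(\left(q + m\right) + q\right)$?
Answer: $\frac{11063}{5671} \approx 1.9508$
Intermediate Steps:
$u{\left(m,q \right)} = m \left(m + 2 q\right)$ ($u{\left(m,q \right)} = m \left(\left(m + q\right) + q\right) = m \left(m + 2 q\right)$)
$r = -11063$ ($r = - 23 \cdot 13 \left(13 + 2 \cdot 12\right) = - 23 \cdot 13 \left(13 + 24\right) = - 23 \cdot 13 \cdot 37 = \left(-23\right) 481 = -11063$)
$\frac{r}{-5671} = - \frac{11063}{-5671} = \left(-11063\right) \left(- \frac{1}{5671}\right) = \frac{11063}{5671}$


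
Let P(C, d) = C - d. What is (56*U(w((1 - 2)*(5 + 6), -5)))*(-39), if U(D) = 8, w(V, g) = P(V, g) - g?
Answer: -17472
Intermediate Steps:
w(V, g) = V - 2*g (w(V, g) = (V - g) - g = V - 2*g)
(56*U(w((1 - 2)*(5 + 6), -5)))*(-39) = (56*8)*(-39) = 448*(-39) = -17472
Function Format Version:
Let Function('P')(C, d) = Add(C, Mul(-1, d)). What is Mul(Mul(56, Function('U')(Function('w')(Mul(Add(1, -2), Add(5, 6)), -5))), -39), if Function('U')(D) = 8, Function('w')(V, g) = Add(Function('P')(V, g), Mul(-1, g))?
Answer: -17472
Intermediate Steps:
Function('w')(V, g) = Add(V, Mul(-2, g)) (Function('w')(V, g) = Add(Add(V, Mul(-1, g)), Mul(-1, g)) = Add(V, Mul(-2, g)))
Mul(Mul(56, Function('U')(Function('w')(Mul(Add(1, -2), Add(5, 6)), -5))), -39) = Mul(Mul(56, 8), -39) = Mul(448, -39) = -17472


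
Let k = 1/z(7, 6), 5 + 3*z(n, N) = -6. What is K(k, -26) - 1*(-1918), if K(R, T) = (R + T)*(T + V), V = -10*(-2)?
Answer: 22832/11 ≈ 2075.6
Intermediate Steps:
z(n, N) = -11/3 (z(n, N) = -5/3 + (1/3)*(-6) = -5/3 - 2 = -11/3)
V = 20
k = -3/11 (k = 1/(-11/3) = -3/11 ≈ -0.27273)
K(R, T) = (20 + T)*(R + T) (K(R, T) = (R + T)*(T + 20) = (R + T)*(20 + T) = (20 + T)*(R + T))
K(k, -26) - 1*(-1918) = ((-26)**2 + 20*(-3/11) + 20*(-26) - 3/11*(-26)) - 1*(-1918) = (676 - 60/11 - 520 + 78/11) + 1918 = 1734/11 + 1918 = 22832/11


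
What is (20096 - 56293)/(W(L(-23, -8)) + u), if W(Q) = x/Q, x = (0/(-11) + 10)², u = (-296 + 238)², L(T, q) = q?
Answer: -72394/6703 ≈ -10.800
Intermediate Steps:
u = 3364 (u = (-58)² = 3364)
x = 100 (x = (0*(-1/11) + 10)² = (0 + 10)² = 10² = 100)
W(Q) = 100/Q
(20096 - 56293)/(W(L(-23, -8)) + u) = (20096 - 56293)/(100/(-8) + 3364) = -36197/(100*(-⅛) + 3364) = -36197/(-25/2 + 3364) = -36197/6703/2 = -36197*2/6703 = -72394/6703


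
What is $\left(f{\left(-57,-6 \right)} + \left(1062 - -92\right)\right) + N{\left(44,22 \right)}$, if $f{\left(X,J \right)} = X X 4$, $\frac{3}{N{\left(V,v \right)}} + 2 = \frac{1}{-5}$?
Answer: $\frac{155635}{11} \approx 14149.0$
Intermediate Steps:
$N{\left(V,v \right)} = - \frac{15}{11}$ ($N{\left(V,v \right)} = \frac{3}{-2 + \frac{1}{-5}} = \frac{3}{-2 - \frac{1}{5}} = \frac{3}{- \frac{11}{5}} = 3 \left(- \frac{5}{11}\right) = - \frac{15}{11}$)
$f{\left(X,J \right)} = 4 X^{2}$ ($f{\left(X,J \right)} = X^{2} \cdot 4 = 4 X^{2}$)
$\left(f{\left(-57,-6 \right)} + \left(1062 - -92\right)\right) + N{\left(44,22 \right)} = \left(4 \left(-57\right)^{2} + \left(1062 - -92\right)\right) - \frac{15}{11} = \left(4 \cdot 3249 + \left(1062 + 92\right)\right) - \frac{15}{11} = \left(12996 + 1154\right) - \frac{15}{11} = 14150 - \frac{15}{11} = \frac{155635}{11}$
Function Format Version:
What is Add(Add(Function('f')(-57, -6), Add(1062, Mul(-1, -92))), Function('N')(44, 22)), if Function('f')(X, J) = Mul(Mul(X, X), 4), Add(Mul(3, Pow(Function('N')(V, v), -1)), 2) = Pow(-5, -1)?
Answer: Rational(155635, 11) ≈ 14149.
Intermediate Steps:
Function('N')(V, v) = Rational(-15, 11) (Function('N')(V, v) = Mul(3, Pow(Add(-2, Pow(-5, -1)), -1)) = Mul(3, Pow(Add(-2, Rational(-1, 5)), -1)) = Mul(3, Pow(Rational(-11, 5), -1)) = Mul(3, Rational(-5, 11)) = Rational(-15, 11))
Function('f')(X, J) = Mul(4, Pow(X, 2)) (Function('f')(X, J) = Mul(Pow(X, 2), 4) = Mul(4, Pow(X, 2)))
Add(Add(Function('f')(-57, -6), Add(1062, Mul(-1, -92))), Function('N')(44, 22)) = Add(Add(Mul(4, Pow(-57, 2)), Add(1062, Mul(-1, -92))), Rational(-15, 11)) = Add(Add(Mul(4, 3249), Add(1062, 92)), Rational(-15, 11)) = Add(Add(12996, 1154), Rational(-15, 11)) = Add(14150, Rational(-15, 11)) = Rational(155635, 11)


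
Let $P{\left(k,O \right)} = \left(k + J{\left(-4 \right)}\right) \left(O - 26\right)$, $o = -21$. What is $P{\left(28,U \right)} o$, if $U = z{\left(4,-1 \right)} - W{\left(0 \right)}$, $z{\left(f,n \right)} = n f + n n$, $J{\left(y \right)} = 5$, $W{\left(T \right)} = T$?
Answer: $20097$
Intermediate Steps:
$z{\left(f,n \right)} = n^{2} + f n$ ($z{\left(f,n \right)} = f n + n^{2} = n^{2} + f n$)
$U = -3$ ($U = - (4 - 1) - 0 = \left(-1\right) 3 + 0 = -3 + 0 = -3$)
$P{\left(k,O \right)} = \left(-26 + O\right) \left(5 + k\right)$ ($P{\left(k,O \right)} = \left(k + 5\right) \left(O - 26\right) = \left(5 + k\right) \left(-26 + O\right) = \left(-26 + O\right) \left(5 + k\right)$)
$P{\left(28,U \right)} o = \left(-130 - 728 + 5 \left(-3\right) - 84\right) \left(-21\right) = \left(-130 - 728 - 15 - 84\right) \left(-21\right) = \left(-957\right) \left(-21\right) = 20097$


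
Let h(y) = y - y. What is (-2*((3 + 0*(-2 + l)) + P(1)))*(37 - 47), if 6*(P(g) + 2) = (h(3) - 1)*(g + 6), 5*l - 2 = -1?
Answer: -10/3 ≈ -3.3333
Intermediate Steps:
l = ⅕ (l = ⅖ + (⅕)*(-1) = ⅖ - ⅕ = ⅕ ≈ 0.20000)
h(y) = 0
P(g) = -3 - g/6 (P(g) = -2 + ((0 - 1)*(g + 6))/6 = -2 + (-(6 + g))/6 = -2 + (-6 - g)/6 = -2 + (-1 - g/6) = -3 - g/6)
(-2*((3 + 0*(-2 + l)) + P(1)))*(37 - 47) = (-2*((3 + 0*(-2 + ⅕)) + (-3 - ⅙*1)))*(37 - 47) = -2*((3 + 0*(-9/5)) + (-3 - ⅙))*(-10) = -2*((3 + 0) - 19/6)*(-10) = -2*(3 - 19/6)*(-10) = -2*(-⅙)*(-10) = (⅓)*(-10) = -10/3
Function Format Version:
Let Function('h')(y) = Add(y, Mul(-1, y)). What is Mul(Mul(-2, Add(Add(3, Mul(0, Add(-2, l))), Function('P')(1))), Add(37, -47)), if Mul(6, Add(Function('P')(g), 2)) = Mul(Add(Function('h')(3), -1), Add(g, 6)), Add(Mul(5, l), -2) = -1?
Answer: Rational(-10, 3) ≈ -3.3333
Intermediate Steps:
l = Rational(1, 5) (l = Add(Rational(2, 5), Mul(Rational(1, 5), -1)) = Add(Rational(2, 5), Rational(-1, 5)) = Rational(1, 5) ≈ 0.20000)
Function('h')(y) = 0
Function('P')(g) = Add(-3, Mul(Rational(-1, 6), g)) (Function('P')(g) = Add(-2, Mul(Rational(1, 6), Mul(Add(0, -1), Add(g, 6)))) = Add(-2, Mul(Rational(1, 6), Mul(-1, Add(6, g)))) = Add(-2, Mul(Rational(1, 6), Add(-6, Mul(-1, g)))) = Add(-2, Add(-1, Mul(Rational(-1, 6), g))) = Add(-3, Mul(Rational(-1, 6), g)))
Mul(Mul(-2, Add(Add(3, Mul(0, Add(-2, l))), Function('P')(1))), Add(37, -47)) = Mul(Mul(-2, Add(Add(3, Mul(0, Add(-2, Rational(1, 5)))), Add(-3, Mul(Rational(-1, 6), 1)))), Add(37, -47)) = Mul(Mul(-2, Add(Add(3, Mul(0, Rational(-9, 5))), Add(-3, Rational(-1, 6)))), -10) = Mul(Mul(-2, Add(Add(3, 0), Rational(-19, 6))), -10) = Mul(Mul(-2, Add(3, Rational(-19, 6))), -10) = Mul(Mul(-2, Rational(-1, 6)), -10) = Mul(Rational(1, 3), -10) = Rational(-10, 3)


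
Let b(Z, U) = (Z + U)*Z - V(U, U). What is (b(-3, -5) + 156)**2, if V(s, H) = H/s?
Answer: 32041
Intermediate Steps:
b(Z, U) = -1 + Z*(U + Z) (b(Z, U) = (Z + U)*Z - U/U = (U + Z)*Z - 1*1 = Z*(U + Z) - 1 = -1 + Z*(U + Z))
(b(-3, -5) + 156)**2 = ((-1 + (-3)**2 - 5*(-3)) + 156)**2 = ((-1 + 9 + 15) + 156)**2 = (23 + 156)**2 = 179**2 = 32041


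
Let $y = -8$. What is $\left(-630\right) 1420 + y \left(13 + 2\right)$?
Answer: $-894720$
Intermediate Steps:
$\left(-630\right) 1420 + y \left(13 + 2\right) = \left(-630\right) 1420 - 8 \left(13 + 2\right) = -894600 - 120 = -894720$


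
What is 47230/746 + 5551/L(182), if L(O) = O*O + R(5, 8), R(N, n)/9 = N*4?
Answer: 788544483/12422392 ≈ 63.478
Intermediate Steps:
R(N, n) = 36*N (R(N, n) = 9*(N*4) = 9*(4*N) = 36*N)
L(O) = 180 + O² (L(O) = O*O + 36*5 = O² + 180 = 180 + O²)
47230/746 + 5551/L(182) = 47230/746 + 5551/(180 + 182²) = 47230*(1/746) + 5551/(180 + 33124) = 23615/373 + 5551/33304 = 788544483/12422392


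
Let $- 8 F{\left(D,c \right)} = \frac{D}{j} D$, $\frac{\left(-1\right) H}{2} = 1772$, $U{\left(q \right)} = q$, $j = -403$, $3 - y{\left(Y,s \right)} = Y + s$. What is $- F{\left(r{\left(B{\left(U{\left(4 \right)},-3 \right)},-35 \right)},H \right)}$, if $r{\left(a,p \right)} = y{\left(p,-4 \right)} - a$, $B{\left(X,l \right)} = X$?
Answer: $- \frac{361}{806} \approx -0.44789$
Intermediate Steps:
$y{\left(Y,s \right)} = 3 - Y - s$ ($y{\left(Y,s \right)} = 3 - \left(Y + s\right) = 3 - Y - s$)
$H = -3544$ ($H = \left(-2\right) 1772 = -3544$)
$r{\left(a,p \right)} = 7 - a - p$ ($r{\left(a,p \right)} = \left(3 - p - -4\right) - a = \left(3 - p + 4\right) - a = \left(7 - p\right) - a = 7 - a - p$)
$F{\left(D,c \right)} = \frac{D^{2}}{3224}$ ($F{\left(D,c \right)} = - \frac{\frac{D}{-403} D}{8} = - \frac{D \left(- \frac{1}{403}\right) D}{8} = - \frac{- \frac{D}{403} D}{8} = - \frac{\left(- \frac{1}{403}\right) D^{2}}{8} = \frac{D^{2}}{3224}$)
$- F{\left(r{\left(B{\left(U{\left(4 \right)},-3 \right)},-35 \right)},H \right)} = - \frac{\left(7 - 4 - -35\right)^{2}}{3224} = - \frac{\left(7 - 4 + 35\right)^{2}}{3224} = - \frac{38^{2}}{3224} = - \frac{1444}{3224} = \left(-1\right) \frac{361}{806} = - \frac{361}{806}$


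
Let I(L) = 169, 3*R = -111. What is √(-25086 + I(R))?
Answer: I*√24917 ≈ 157.85*I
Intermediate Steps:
R = -37 (R = (⅓)*(-111) = -37)
√(-25086 + I(R)) = √(-25086 + 169) = √(-24917) = I*√24917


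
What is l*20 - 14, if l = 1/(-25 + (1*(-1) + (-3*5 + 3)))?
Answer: -276/19 ≈ -14.526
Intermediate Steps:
l = -1/38 (l = 1/(-25 + (-1 + (-15 + 3))) = 1/(-25 + (-1 - 12)) = 1/(-25 - 13) = 1/(-38) = -1/38 ≈ -0.026316)
l*20 - 14 = -1/38*20 - 14 = -10/19 - 14 = -276/19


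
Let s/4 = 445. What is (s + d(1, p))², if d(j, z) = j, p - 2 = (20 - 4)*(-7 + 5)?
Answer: 3171961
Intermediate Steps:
s = 1780 (s = 4*445 = 1780)
p = -30 (p = 2 + (20 - 4)*(-7 + 5) = 2 + 16*(-2) = 2 - 32 = -30)
(s + d(1, p))² = (1780 + 1)² = 1781² = 3171961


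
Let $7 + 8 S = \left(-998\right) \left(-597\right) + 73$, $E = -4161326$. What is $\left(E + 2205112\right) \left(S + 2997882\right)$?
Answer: $-6010205382324$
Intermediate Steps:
$S = 74484$ ($S = - \frac{7}{8} + \frac{\left(-998\right) \left(-597\right) + 73}{8} = - \frac{7}{8} + \frac{595806 + 73}{8} = - \frac{7}{8} + \frac{1}{8} \cdot 595879 = - \frac{7}{8} + \frac{595879}{8} = 74484$)
$\left(E + 2205112\right) \left(S + 2997882\right) = \left(-4161326 + 2205112\right) \left(74484 + 2997882\right) = \left(-1956214\right) 3072366 = -6010205382324$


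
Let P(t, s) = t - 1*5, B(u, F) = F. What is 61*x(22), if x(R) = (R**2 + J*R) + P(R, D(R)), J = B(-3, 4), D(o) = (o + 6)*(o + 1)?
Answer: 35929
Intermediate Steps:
D(o) = (1 + o)*(6 + o) (D(o) = (6 + o)*(1 + o) = (1 + o)*(6 + o))
P(t, s) = -5 + t (P(t, s) = t - 5 = -5 + t)
J = 4
x(R) = -5 + R**2 + 5*R (x(R) = (R**2 + 4*R) + (-5 + R) = -5 + R**2 + 5*R)
61*x(22) = 61*(-5 + 22**2 + 5*22) = 61*(-5 + 484 + 110) = 61*589 = 35929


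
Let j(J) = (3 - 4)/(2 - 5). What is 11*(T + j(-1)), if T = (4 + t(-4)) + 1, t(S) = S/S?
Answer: 209/3 ≈ 69.667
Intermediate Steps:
t(S) = 1
T = 6 (T = (4 + 1) + 1 = 5 + 1 = 6)
j(J) = ⅓ (j(J) = -1/(-3) = -1*(-⅓) = ⅓)
11*(T + j(-1)) = 11*(6 + ⅓) = 11*(19/3) = 209/3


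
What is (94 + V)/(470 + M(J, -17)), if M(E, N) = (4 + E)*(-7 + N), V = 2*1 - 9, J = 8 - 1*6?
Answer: 87/326 ≈ 0.26687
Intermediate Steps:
J = 2 (J = 8 - 6 = 2)
V = -7 (V = 2 - 9 = -7)
M(E, N) = (-7 + N)*(4 + E)
(94 + V)/(470 + M(J, -17)) = (94 - 7)/(470 + (-28 - 7*2 + 4*(-17) + 2*(-17))) = 87/(470 + (-28 - 14 - 68 - 34)) = 87/(470 - 144) = 87/326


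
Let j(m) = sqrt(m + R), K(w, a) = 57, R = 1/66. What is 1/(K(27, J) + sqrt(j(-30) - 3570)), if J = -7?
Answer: 66/(3762 + sqrt(66)*sqrt(-235620 + I*sqrt(130614))) ≈ 0.0083593 - 0.0087555*I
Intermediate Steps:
R = 1/66 ≈ 0.015152
j(m) = sqrt(1/66 + m) (j(m) = sqrt(m + 1/66) = sqrt(1/66 + m))
1/(K(27, J) + sqrt(j(-30) - 3570)) = 1/(57 + sqrt(sqrt(66 + 4356*(-30))/66 - 3570)) = 1/(57 + sqrt(sqrt(66 - 130680)/66 - 3570)) = 1/(57 + sqrt(sqrt(-130614)/66 - 3570)) = 1/(57 + sqrt((I*sqrt(130614))/66 - 3570)) = 1/(57 + sqrt(I*sqrt(130614)/66 - 3570)) = 1/(57 + sqrt(-3570 + I*sqrt(130614)/66))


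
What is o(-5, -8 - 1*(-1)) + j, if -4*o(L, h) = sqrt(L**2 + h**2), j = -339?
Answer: -339 - sqrt(74)/4 ≈ -341.15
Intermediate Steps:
o(L, h) = -sqrt(L**2 + h**2)/4
o(-5, -8 - 1*(-1)) + j = -sqrt((-5)**2 + (-8 - 1*(-1))**2)/4 - 339 = -sqrt(25 + (-8 + 1)**2)/4 - 339 = -sqrt(25 + (-7)**2)/4 - 339 = -sqrt(25 + 49)/4 - 339 = -sqrt(74)/4 - 339 = -339 - sqrt(74)/4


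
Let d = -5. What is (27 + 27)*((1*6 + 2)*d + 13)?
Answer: -1458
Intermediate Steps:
(27 + 27)*((1*6 + 2)*d + 13) = (27 + 27)*((1*6 + 2)*(-5) + 13) = 54*((6 + 2)*(-5) + 13) = 54*(8*(-5) + 13) = 54*(-40 + 13) = 54*(-27) = -1458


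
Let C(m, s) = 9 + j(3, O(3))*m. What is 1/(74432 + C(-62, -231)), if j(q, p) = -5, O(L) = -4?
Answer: 1/74751 ≈ 1.3378e-5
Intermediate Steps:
C(m, s) = 9 - 5*m
1/(74432 + C(-62, -231)) = 1/(74432 + (9 - 5*(-62))) = 1/(74432 + (9 + 310)) = 1/(74432 + 319) = 1/74751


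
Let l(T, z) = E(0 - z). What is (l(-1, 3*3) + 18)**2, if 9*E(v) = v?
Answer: 289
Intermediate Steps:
E(v) = v/9
l(T, z) = -z/9 (l(T, z) = (0 - z)/9 = (-z)/9 = -z/9)
(l(-1, 3*3) + 18)**2 = (-3/3 + 18)**2 = (-1/9*9 + 18)**2 = (-1 + 18)**2 = 17**2 = 289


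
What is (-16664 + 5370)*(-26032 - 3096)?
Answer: 328971632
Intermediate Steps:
(-16664 + 5370)*(-26032 - 3096) = -11294*(-29128) = 328971632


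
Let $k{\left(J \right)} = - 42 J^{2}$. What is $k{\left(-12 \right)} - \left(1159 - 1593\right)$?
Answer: $-5614$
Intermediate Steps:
$k{\left(-12 \right)} - \left(1159 - 1593\right) = - 42 \left(-12\right)^{2} - \left(1159 - 1593\right) = \left(-42\right) 144 - -434 = -6048 + 434 = -5614$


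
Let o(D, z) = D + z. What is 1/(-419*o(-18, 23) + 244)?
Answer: -1/1851 ≈ -0.00054025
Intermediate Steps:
1/(-419*o(-18, 23) + 244) = 1/(-419*(-18 + 23) + 244) = 1/(-419*5 + 244) = 1/(-2095 + 244) = 1/(-1851) = -1/1851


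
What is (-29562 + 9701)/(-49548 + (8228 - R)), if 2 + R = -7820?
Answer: 19861/33498 ≈ 0.59290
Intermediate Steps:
R = -7822 (R = -2 - 7820 = -7822)
(-29562 + 9701)/(-49548 + (8228 - R)) = (-29562 + 9701)/(-49548 + (8228 - 1*(-7822))) = -19861/(-49548 + (8228 + 7822)) = -19861/(-49548 + 16050) = -19861/(-33498) = -19861*(-1/33498) = 19861/33498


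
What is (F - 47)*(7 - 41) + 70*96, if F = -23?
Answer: 9100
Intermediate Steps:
(F - 47)*(7 - 41) + 70*96 = (-23 - 47)*(7 - 41) + 70*96 = -70*(-34) + 6720 = 2380 + 6720 = 9100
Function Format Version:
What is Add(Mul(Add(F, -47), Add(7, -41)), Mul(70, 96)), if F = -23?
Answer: 9100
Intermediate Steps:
Add(Mul(Add(F, -47), Add(7, -41)), Mul(70, 96)) = Add(Mul(Add(-23, -47), Add(7, -41)), Mul(70, 96)) = Add(Mul(-70, -34), 6720) = Add(2380, 6720) = 9100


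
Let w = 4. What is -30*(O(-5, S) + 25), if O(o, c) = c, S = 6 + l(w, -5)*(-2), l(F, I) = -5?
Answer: -1230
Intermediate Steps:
S = 16 (S = 6 - 5*(-2) = 6 + 10 = 16)
-30*(O(-5, S) + 25) = -30*(16 + 25) = -30*41 = -1230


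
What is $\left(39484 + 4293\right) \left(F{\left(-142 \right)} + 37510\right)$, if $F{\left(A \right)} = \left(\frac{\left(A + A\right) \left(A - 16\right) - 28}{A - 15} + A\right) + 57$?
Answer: $\frac{255258477537}{157} \approx 1.6258 \cdot 10^{9}$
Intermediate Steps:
$F{\left(A \right)} = 57 + A + \frac{-28 + 2 A \left(-16 + A\right)}{-15 + A}$ ($F{\left(A \right)} = \left(\frac{2 A \left(-16 + A\right) - 28}{-15 + A} + A\right) + 57 = \left(\frac{-28 + 2 A \left(-16 + A\right)}{-15 + A} + A\right) + 57 = \left(A + \frac{-28 + 2 A \left(-16 + A\right)}{-15 + A}\right) + 57 = 57 + A + \frac{-28 + 2 A \left(-16 + A\right)}{-15 + A}$)
$\left(39484 + 4293\right) \left(F{\left(-142 \right)} + 37510\right) = \left(39484 + 4293\right) \left(\frac{-883 + 3 \left(-142\right)^{2} + 10 \left(-142\right)}{-15 - 142} + 37510\right) = 43777 \left(\frac{-883 + 3 \cdot 20164 - 1420}{-157} + 37510\right) = 43777 \left(- \frac{-883 + 60492 - 1420}{157} + 37510\right) = 43777 \left(\left(- \frac{1}{157}\right) 58189 + 37510\right) = 43777 \left(- \frac{58189}{157} + 37510\right) = 43777 \cdot \frac{5830881}{157} = \frac{255258477537}{157}$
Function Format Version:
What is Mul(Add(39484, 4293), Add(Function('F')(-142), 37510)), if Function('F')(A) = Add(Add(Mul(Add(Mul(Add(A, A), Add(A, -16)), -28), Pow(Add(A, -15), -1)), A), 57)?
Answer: Rational(255258477537, 157) ≈ 1.6258e+9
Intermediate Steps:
Function('F')(A) = Add(57, A, Mul(Pow(Add(-15, A), -1), Add(-28, Mul(2, A, Add(-16, A))))) (Function('F')(A) = Add(Add(Mul(Add(Mul(Mul(2, A), Add(-16, A)), -28), Pow(Add(-15, A), -1)), A), 57) = Add(Add(Mul(Add(Mul(2, A, Add(-16, A)), -28), Pow(Add(-15, A), -1)), A), 57) = Add(Add(Mul(Add(-28, Mul(2, A, Add(-16, A))), Pow(Add(-15, A), -1)), A), 57) = Add(Add(Mul(Pow(Add(-15, A), -1), Add(-28, Mul(2, A, Add(-16, A)))), A), 57) = Add(Add(A, Mul(Pow(Add(-15, A), -1), Add(-28, Mul(2, A, Add(-16, A))))), 57) = Add(57, A, Mul(Pow(Add(-15, A), -1), Add(-28, Mul(2, A, Add(-16, A))))))
Mul(Add(39484, 4293), Add(Function('F')(-142), 37510)) = Mul(Add(39484, 4293), Add(Mul(Pow(Add(-15, -142), -1), Add(-883, Mul(3, Pow(-142, 2)), Mul(10, -142))), 37510)) = Mul(43777, Add(Mul(Pow(-157, -1), Add(-883, Mul(3, 20164), -1420)), 37510)) = Mul(43777, Add(Mul(Rational(-1, 157), Add(-883, 60492, -1420)), 37510)) = Mul(43777, Add(Mul(Rational(-1, 157), 58189), 37510)) = Mul(43777, Add(Rational(-58189, 157), 37510)) = Mul(43777, Rational(5830881, 157)) = Rational(255258477537, 157)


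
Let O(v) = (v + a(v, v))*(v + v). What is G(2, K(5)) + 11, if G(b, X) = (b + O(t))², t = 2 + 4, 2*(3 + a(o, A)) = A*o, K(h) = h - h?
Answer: 64527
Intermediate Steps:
K(h) = 0
a(o, A) = -3 + A*o/2 (a(o, A) = -3 + (A*o)/2 = -3 + A*o/2)
t = 6
O(v) = 2*v*(-3 + v + v²/2) (O(v) = (v + (-3 + v*v/2))*(v + v) = (v + (-3 + v²/2))*(2*v) = (-3 + v + v²/2)*(2*v) = 2*v*(-3 + v + v²/2))
G(b, X) = (252 + b)² (G(b, X) = (b + 6*(-6 + 6² + 2*6))² = (b + 6*(-6 + 36 + 12))² = (b + 6*42)² = (b + 252)² = (252 + b)²)
G(2, K(5)) + 11 = (252 + 2)² + 11 = 254² + 11 = 64516 + 11 = 64527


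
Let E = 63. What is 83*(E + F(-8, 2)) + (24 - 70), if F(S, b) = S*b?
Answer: 3855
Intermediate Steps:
83*(E + F(-8, 2)) + (24 - 70) = 83*(63 - 8*2) + (24 - 70) = 83*(63 - 16) - 46 = 83*47 - 46 = 3901 - 46 = 3855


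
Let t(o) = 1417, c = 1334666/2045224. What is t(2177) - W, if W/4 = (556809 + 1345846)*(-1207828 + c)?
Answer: 2350042898581075266/255653 ≈ 9.1923e+12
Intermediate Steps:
c = 667333/1022612 (c = 1334666*(1/2045224) = 667333/1022612 ≈ 0.65258)
W = -2350042898218814965/255653 (W = 4*((556809 + 1345846)*(-1207828 + 667333/1022612)) = 4*(1902655*(-1235138739403/1022612)) = 4*(-2350042898218814965/1022612) = -2350042898218814965/255653 ≈ -9.1923e+12)
t(2177) - W = 1417 - 1*(-2350042898218814965/255653) = 1417 + 2350042898218814965/255653 = 2350042898581075266/255653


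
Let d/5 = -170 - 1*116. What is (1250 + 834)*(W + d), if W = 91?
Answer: -2790476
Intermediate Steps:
d = -1430 (d = 5*(-170 - 1*116) = 5*(-170 - 116) = 5*(-286) = -1430)
(1250 + 834)*(W + d) = (1250 + 834)*(91 - 1430) = 2084*(-1339) = -2790476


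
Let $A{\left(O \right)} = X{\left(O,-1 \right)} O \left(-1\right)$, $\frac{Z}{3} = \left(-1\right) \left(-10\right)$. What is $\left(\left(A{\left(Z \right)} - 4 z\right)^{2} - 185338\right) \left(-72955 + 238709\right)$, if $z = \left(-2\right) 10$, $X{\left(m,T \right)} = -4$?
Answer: $-24090354852$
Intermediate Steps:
$Z = 30$ ($Z = 3 \left(\left(-1\right) \left(-10\right)\right) = 3 \cdot 10 = 30$)
$z = -20$
$A{\left(O \right)} = 4 O$ ($A{\left(O \right)} = - 4 O \left(-1\right) = 4 O$)
$\left(\left(A{\left(Z \right)} - 4 z\right)^{2} - 185338\right) \left(-72955 + 238709\right) = \left(\left(4 \cdot 30 - -80\right)^{2} - 185338\right) \left(-72955 + 238709\right) = \left(\left(120 + 80\right)^{2} - 185338\right) 165754 = \left(200^{2} - 185338\right) 165754 = \left(40000 - 185338\right) 165754 = \left(-145338\right) 165754 = -24090354852$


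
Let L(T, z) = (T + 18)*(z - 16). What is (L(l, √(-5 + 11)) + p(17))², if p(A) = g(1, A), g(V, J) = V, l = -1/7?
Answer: 4065799/49 - 498250*√6/49 ≈ 58068.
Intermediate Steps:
l = -⅐ (l = -1/7 = -1*⅐ = -⅐ ≈ -0.14286)
p(A) = 1
L(T, z) = (-16 + z)*(18 + T) (L(T, z) = (18 + T)*(-16 + z) = (-16 + z)*(18 + T))
(L(l, √(-5 + 11)) + p(17))² = ((-288 - 16*(-⅐) + 18*√(-5 + 11) - √(-5 + 11)/7) + 1)² = ((-288 + 16/7 + 18*√6 - √6/7) + 1)² = ((-2000/7 + 125*√6/7) + 1)² = (-1993/7 + 125*√6/7)²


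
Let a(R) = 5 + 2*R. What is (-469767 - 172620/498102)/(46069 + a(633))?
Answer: -4333186201/436669420 ≈ -9.9233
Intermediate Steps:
(-469767 - 172620/498102)/(46069 + a(633)) = (-469767 - 172620/498102)/(46069 + (5 + 2*633)) = (-469767 - 172620*1/498102)/(46069 + (5 + 1266)) = (-469767 - 28770/83017)/(46069 + 1271) = -38998675809/83017/47340 = -38998675809/83017*1/47340 = -4333186201/436669420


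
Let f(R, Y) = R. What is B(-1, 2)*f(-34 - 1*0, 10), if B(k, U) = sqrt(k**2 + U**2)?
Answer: -34*sqrt(5) ≈ -76.026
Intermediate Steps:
B(k, U) = sqrt(U**2 + k**2)
B(-1, 2)*f(-34 - 1*0, 10) = sqrt(2**2 + (-1)**2)*(-34 - 1*0) = sqrt(4 + 1)*(-34 + 0) = sqrt(5)*(-34) = -34*sqrt(5)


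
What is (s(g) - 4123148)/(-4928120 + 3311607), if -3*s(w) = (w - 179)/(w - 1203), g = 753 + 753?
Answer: 220467227/86435901 ≈ 2.5506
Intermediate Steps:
g = 1506
s(w) = -(-179 + w)/(3*(-1203 + w)) (s(w) = -(w - 179)/(3*(w - 1203)) = -(-179 + w)/(3*(-1203 + w)))
(s(g) - 4123148)/(-4928120 + 3311607) = ((179 - 1*1506)/(3*(-1203 + 1506)) - 4123148)/(-4928120 + 3311607) = ((⅓)*(179 - 1506)/303 - 4123148)/(-1616513) = ((⅓)*(1/303)*(-1327) - 4123148)*(-1/1616513) = (-1327/909 - 4123148)*(-1/1616513) = -3747942859/909*(-1/1616513) = 220467227/86435901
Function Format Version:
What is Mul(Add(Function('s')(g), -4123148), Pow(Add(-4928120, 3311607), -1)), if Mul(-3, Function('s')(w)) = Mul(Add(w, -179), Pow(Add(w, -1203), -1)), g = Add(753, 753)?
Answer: Rational(220467227, 86435901) ≈ 2.5506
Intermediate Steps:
g = 1506
Function('s')(w) = Mul(Rational(-1, 3), Pow(Add(-1203, w), -1), Add(-179, w)) (Function('s')(w) = Mul(Rational(-1, 3), Mul(Add(w, -179), Pow(Add(w, -1203), -1))) = Mul(Rational(-1, 3), Mul(Add(-179, w), Pow(Add(-1203, w), -1))) = Mul(Rational(-1, 3), Mul(Pow(Add(-1203, w), -1), Add(-179, w))) = Mul(Rational(-1, 3), Pow(Add(-1203, w), -1), Add(-179, w)))
Mul(Add(Function('s')(g), -4123148), Pow(Add(-4928120, 3311607), -1)) = Mul(Add(Mul(Rational(1, 3), Pow(Add(-1203, 1506), -1), Add(179, Mul(-1, 1506))), -4123148), Pow(Add(-4928120, 3311607), -1)) = Mul(Add(Mul(Rational(1, 3), Pow(303, -1), Add(179, -1506)), -4123148), Pow(-1616513, -1)) = Mul(Add(Mul(Rational(1, 3), Rational(1, 303), -1327), -4123148), Rational(-1, 1616513)) = Mul(Add(Rational(-1327, 909), -4123148), Rational(-1, 1616513)) = Mul(Rational(-3747942859, 909), Rational(-1, 1616513)) = Rational(220467227, 86435901)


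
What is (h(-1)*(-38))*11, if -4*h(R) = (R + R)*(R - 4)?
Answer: 1045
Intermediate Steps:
h(R) = -R*(-4 + R)/2 (h(R) = -(R + R)*(R - 4)/4 = -2*R*(-4 + R)/4 = -R*(-4 + R)/2)
(h(-1)*(-38))*11 = (((½)*(-1)*(4 - 1*(-1)))*(-38))*11 = (((½)*(-1)*(4 + 1))*(-38))*11 = (((½)*(-1)*5)*(-38))*11 = -5/2*(-38)*11 = 95*11 = 1045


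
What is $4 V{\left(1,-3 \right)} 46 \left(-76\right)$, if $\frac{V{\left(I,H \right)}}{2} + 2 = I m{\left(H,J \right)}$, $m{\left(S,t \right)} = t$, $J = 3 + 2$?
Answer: $-83904$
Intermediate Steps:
$J = 5$
$V{\left(I,H \right)} = -4 + 10 I$ ($V{\left(I,H \right)} = -4 + 2 I 5 = -4 + 2 \cdot 5 I = -4 + 10 I$)
$4 V{\left(1,-3 \right)} 46 \left(-76\right) = 4 \left(-4 + 10 \cdot 1\right) 46 \left(-76\right) = 4 \left(-4 + 10\right) 46 \left(-76\right) = 4 \cdot 6 \cdot 46 \left(-76\right) = 24 \cdot 46 \left(-76\right) = 1104 \left(-76\right) = -83904$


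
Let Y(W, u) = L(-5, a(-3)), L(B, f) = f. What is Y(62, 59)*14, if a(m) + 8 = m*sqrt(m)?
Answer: -112 - 42*I*sqrt(3) ≈ -112.0 - 72.746*I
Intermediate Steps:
a(m) = -8 + m**(3/2) (a(m) = -8 + m*sqrt(m) = -8 + m**(3/2))
Y(W, u) = -8 - 3*I*sqrt(3) (Y(W, u) = -8 + (-3)**(3/2) = -8 - 3*I*sqrt(3))
Y(62, 59)*14 = (-8 - 3*I*sqrt(3))*14 = -112 - 42*I*sqrt(3)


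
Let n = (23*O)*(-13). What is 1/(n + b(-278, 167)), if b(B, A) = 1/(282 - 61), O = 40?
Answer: -221/2643159 ≈ -8.3612e-5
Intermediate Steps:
b(B, A) = 1/221
n = -11960 (n = (23*40)*(-13) = 920*(-13) = -11960)
1/(n + b(-278, 167)) = 1/(-11960 + 1/221) = 1/(-2643159/221) = -221/2643159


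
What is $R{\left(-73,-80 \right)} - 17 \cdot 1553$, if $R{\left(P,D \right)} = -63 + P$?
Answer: $-26537$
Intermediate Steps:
$R{\left(-73,-80 \right)} - 17 \cdot 1553 = \left(-63 - 73\right) - 17 \cdot 1553 = -136 - 26401 = -26537$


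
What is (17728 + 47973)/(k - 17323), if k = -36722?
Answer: -65701/54045 ≈ -1.2157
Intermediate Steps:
(17728 + 47973)/(k - 17323) = (17728 + 47973)/(-36722 - 17323) = 65701/(-54045) = 65701*(-1/54045) = -65701/54045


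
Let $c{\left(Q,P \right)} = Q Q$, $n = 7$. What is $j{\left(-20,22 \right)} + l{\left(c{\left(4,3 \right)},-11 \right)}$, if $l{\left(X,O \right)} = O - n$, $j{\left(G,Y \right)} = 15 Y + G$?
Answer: $292$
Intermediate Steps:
$j{\left(G,Y \right)} = G + 15 Y$
$c{\left(Q,P \right)} = Q^{2}$
$l{\left(X,O \right)} = -7 + O$ ($l{\left(X,O \right)} = O - 7 = -7 + O$)
$j{\left(-20,22 \right)} + l{\left(c{\left(4,3 \right)},-11 \right)} = \left(-20 + 15 \cdot 22\right) - 18 = \left(-20 + 330\right) - 18 = 310 - 18 = 292$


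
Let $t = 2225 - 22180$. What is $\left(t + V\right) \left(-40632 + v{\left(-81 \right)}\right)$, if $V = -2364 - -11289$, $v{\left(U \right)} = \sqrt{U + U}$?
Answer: $448170960 - 99270 i \sqrt{2} \approx 4.4817 \cdot 10^{8} - 1.4039 \cdot 10^{5} i$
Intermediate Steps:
$v{\left(U \right)} = \sqrt{2} \sqrt{U}$ ($v{\left(U \right)} = \sqrt{2 U} = \sqrt{2} \sqrt{U}$)
$V = 8925$ ($V = -2364 + 11289 = 8925$)
$t = -19955$ ($t = 2225 - 22180 = -19955$)
$\left(t + V\right) \left(-40632 + v{\left(-81 \right)}\right) = \left(-19955 + 8925\right) \left(-40632 + \sqrt{2} \sqrt{-81}\right) = - 11030 \left(-40632 + \sqrt{2} \cdot 9 i\right) = - 11030 \left(-40632 + 9 i \sqrt{2}\right) = 448170960 - 99270 i \sqrt{2}$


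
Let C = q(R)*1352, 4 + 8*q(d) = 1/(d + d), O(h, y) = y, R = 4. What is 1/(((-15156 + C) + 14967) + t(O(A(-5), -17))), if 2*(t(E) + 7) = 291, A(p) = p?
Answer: -8/5643 ≈ -0.0014177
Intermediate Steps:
t(E) = 277/2 (t(E) = -7 + (½)*291 = -7 + 291/2 = 277/2)
q(d) = -½ + 1/(16*d) (q(d) = -½ + 1/(8*(d + d)) = -½ + 1/(8*((2*d))) = -½ + (1/(2*d))/8 = -½ + 1/(16*d))
C = -5239/8 (C = ((1/16)*(1 - 8*4)/4)*1352 = ((1/16)*(¼)*(1 - 32))*1352 = ((1/16)*(¼)*(-31))*1352 = -31/64*1352 = -5239/8 ≈ -654.88)
1/(((-15156 + C) + 14967) + t(O(A(-5), -17))) = 1/(((-15156 - 5239/8) + 14967) + 277/2) = 1/((-126487/8 + 14967) + 277/2) = 1/(-6751/8 + 277/2) = 1/(-5643/8) = -8/5643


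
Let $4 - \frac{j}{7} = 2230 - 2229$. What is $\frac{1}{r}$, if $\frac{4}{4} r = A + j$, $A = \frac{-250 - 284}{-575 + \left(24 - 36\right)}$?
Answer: $\frac{587}{12861} \approx 0.045642$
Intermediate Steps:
$j = 21$ ($j = 28 - 7 \left(2230 - 2229\right) = 28 - 7 = 21$)
$A = \frac{534}{587}$ ($A = - \frac{534}{-575 - 12} = - \frac{534}{-587} = \left(-534\right) \left(- \frac{1}{587}\right) = \frac{534}{587} \approx 0.90971$)
$r = \frac{12861}{587}$ ($r = \frac{534}{587} + 21 = \frac{12861}{587} \approx 21.91$)
$\frac{1}{r} = \frac{1}{\frac{12861}{587}} = \frac{587}{12861}$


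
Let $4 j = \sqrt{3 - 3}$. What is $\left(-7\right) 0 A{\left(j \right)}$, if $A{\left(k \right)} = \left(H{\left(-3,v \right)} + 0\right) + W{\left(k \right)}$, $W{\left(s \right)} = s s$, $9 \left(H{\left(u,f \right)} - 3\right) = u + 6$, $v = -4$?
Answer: $0$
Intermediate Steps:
$j = 0$ ($j = \frac{\sqrt{3 - 3}}{4} = \frac{\sqrt{0}}{4} = \frac{1}{4} \cdot 0 = 0$)
$H{\left(u,f \right)} = \frac{11}{3} + \frac{u}{9}$ ($H{\left(u,f \right)} = 3 + \frac{u + 6}{9} = 3 + \frac{6 + u}{9} = 3 + \left(\frac{2}{3} + \frac{u}{9}\right) = \frac{11}{3} + \frac{u}{9}$)
$W{\left(s \right)} = s^{2}$
$A{\left(k \right)} = \frac{10}{3} + k^{2}$ ($A{\left(k \right)} = \left(\left(\frac{11}{3} + \frac{1}{9} \left(-3\right)\right) + 0\right) + k^{2} = \left(\left(\frac{11}{3} - \frac{1}{3}\right) + 0\right) + k^{2} = \left(\frac{10}{3} + 0\right) + k^{2} = \frac{10}{3} + k^{2}$)
$\left(-7\right) 0 A{\left(j \right)} = \left(-7\right) 0 \left(\frac{10}{3} + 0^{2}\right) = 0 \left(\frac{10}{3} + 0\right) = 0 \cdot \frac{10}{3} = 0$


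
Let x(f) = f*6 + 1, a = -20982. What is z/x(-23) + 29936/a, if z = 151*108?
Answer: -173137844/1437267 ≈ -120.46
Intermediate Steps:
x(f) = 1 + 6*f (x(f) = 6*f + 1 = 1 + 6*f)
z = 16308
z/x(-23) + 29936/a = 16308/(1 + 6*(-23)) + 29936/(-20982) = 16308/(1 - 138) + 29936*(-1/20982) = 16308/(-137) - 14968/10491 = 16308*(-1/137) - 14968/10491 = -16308/137 - 14968/10491 = -173137844/1437267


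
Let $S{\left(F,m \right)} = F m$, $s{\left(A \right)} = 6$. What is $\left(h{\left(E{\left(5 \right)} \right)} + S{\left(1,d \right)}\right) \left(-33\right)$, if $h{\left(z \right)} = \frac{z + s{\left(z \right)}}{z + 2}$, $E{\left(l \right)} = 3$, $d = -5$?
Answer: $\frac{528}{5} \approx 105.6$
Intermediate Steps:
$h{\left(z \right)} = \frac{6 + z}{2 + z}$ ($h{\left(z \right)} = \frac{z + 6}{z + 2} = \frac{6 + z}{2 + z}$)
$\left(h{\left(E{\left(5 \right)} \right)} + S{\left(1,d \right)}\right) \left(-33\right) = \left(\frac{6 + 3}{2 + 3} + 1 \left(-5\right)\right) \left(-33\right) = \left(\frac{1}{5} \cdot 9 - 5\right) \left(-33\right) = \left(\frac{9}{5} - 5\right) \left(-33\right) = \left(- \frac{16}{5}\right) \left(-33\right) = \frac{528}{5}$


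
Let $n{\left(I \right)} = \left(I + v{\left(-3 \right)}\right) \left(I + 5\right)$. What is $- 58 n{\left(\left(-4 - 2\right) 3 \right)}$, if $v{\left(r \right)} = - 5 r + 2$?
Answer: $-754$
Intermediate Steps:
$v{\left(r \right)} = 2 - 5 r$
$n{\left(I \right)} = \left(5 + I\right) \left(17 + I\right)$ ($n{\left(I \right)} = \left(I + \left(2 - -15\right)\right) \left(I + 5\right) = \left(I + \left(2 + 15\right)\right) \left(5 + I\right) = \left(I + 17\right) \left(5 + I\right) = \left(17 + I\right) \left(5 + I\right) = \left(5 + I\right) \left(17 + I\right)$)
$- 58 n{\left(\left(-4 - 2\right) 3 \right)} = - 58 \left(85 + \left(\left(-4 - 2\right) 3\right)^{2} + 22 \left(-4 - 2\right) 3\right) = - 58 \left(85 + \left(\left(-6\right) 3\right)^{2} + 22 \left(\left(-6\right) 3\right)\right) = - 58 \left(85 + \left(-18\right)^{2} + 22 \left(-18\right)\right) = - 58 \left(85 + 324 - 396\right) = \left(-58\right) 13 = -754$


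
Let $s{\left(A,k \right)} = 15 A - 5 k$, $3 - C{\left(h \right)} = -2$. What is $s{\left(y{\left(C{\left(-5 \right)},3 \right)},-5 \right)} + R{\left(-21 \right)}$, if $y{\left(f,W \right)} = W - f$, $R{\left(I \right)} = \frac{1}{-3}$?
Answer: $- \frac{16}{3} \approx -5.3333$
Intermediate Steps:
$C{\left(h \right)} = 5$ ($C{\left(h \right)} = 3 - -2 = 3 + 2 = 5$)
$R{\left(I \right)} = - \frac{1}{3}$
$s{\left(A,k \right)} = - 5 k + 15 A$
$s{\left(y{\left(C{\left(-5 \right)},3 \right)},-5 \right)} + R{\left(-21 \right)} = \left(\left(-5\right) \left(-5\right) + 15 \left(3 - 5\right)\right) - \frac{1}{3} = \left(25 + 15 \left(3 - 5\right)\right) - \frac{1}{3} = \left(25 + 15 \left(-2\right)\right) - \frac{1}{3} = \left(25 - 30\right) - \frac{1}{3} = -5 - \frac{1}{3} = - \frac{16}{3}$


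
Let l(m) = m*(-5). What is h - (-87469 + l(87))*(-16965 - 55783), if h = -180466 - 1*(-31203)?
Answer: -6394989455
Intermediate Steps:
l(m) = -5*m
h = -149263 (h = -180466 + 31203 = -149263)
h - (-87469 + l(87))*(-16965 - 55783) = -149263 - (-87469 - 5*87)*(-16965 - 55783) = -149263 - (-87469 - 435)*(-72748) = -149263 - (-87904)*(-72748) = -149263 - 1*6394840192 = -149263 - 6394840192 = -6394989455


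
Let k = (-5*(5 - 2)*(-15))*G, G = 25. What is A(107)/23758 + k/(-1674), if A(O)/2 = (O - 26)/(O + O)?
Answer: -397200296/118207929 ≈ -3.3602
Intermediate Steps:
A(O) = (-26 + O)/O (A(O) = 2*((O - 26)/(O + O)) = 2*((-26 + O)/((2*O))) = 2*((-26 + O)*(1/(2*O))) = 2*((-26 + O)/(2*O)) = (-26 + O)/O)
k = 5625 (k = (-5*(5 - 2)*(-15))*25 = (-5*3*(-15))*25 = -15*(-15)*25 = 225*25 = 5625)
A(107)/23758 + k/(-1674) = ((-26 + 107)/107)/23758 + 5625/(-1674) = ((1/107)*81)*(1/23758) + 5625*(-1/1674) = (81/107)*(1/23758) - 625/186 = 81/2542106 - 625/186 = -397200296/118207929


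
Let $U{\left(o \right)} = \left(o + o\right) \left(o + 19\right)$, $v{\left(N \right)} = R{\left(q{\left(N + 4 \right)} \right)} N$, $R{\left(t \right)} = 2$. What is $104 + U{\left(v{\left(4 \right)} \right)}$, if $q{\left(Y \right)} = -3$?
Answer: $536$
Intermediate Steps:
$v{\left(N \right)} = 2 N$
$U{\left(o \right)} = 2 o \left(19 + o\right)$
$104 + U{\left(v{\left(4 \right)} \right)} = 104 + 2 \cdot 2 \cdot 4 \left(19 + 2 \cdot 4\right) = 104 + 2 \cdot 8 \left(19 + 8\right) = 104 + 2 \cdot 8 \cdot 27 = 104 + 432 = 536$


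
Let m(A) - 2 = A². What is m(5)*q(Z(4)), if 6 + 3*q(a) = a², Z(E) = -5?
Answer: 171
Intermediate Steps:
q(a) = -2 + a²/3
m(A) = 2 + A²
m(5)*q(Z(4)) = (2 + 5²)*(-2 + (⅓)*(-5)²) = (2 + 25)*(-2 + (⅓)*25) = 27*(-2 + 25/3) = 27*(19/3) = 171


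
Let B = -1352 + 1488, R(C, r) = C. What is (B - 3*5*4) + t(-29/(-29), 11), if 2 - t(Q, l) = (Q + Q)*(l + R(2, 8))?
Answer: 52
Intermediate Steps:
B = 136
t(Q, l) = 2 - 2*Q*(2 + l) (t(Q, l) = 2 - (Q + Q)*(l + 2) = 2 - 2*Q*(2 + l))
(B - 3*5*4) + t(-29/(-29), 11) = (136 - 3*5*4) + (2 - (-116)/(-29) - 2*(-29/(-29))*11) = (136 - 15*4) + (2 - (-116)*(-1)/29 - 2*(-29*(-1/29))*11) = (136 - 60) + (2 - 4*1 - 2*1*11) = 76 + (2 - 4 - 22) = 76 - 24 = 52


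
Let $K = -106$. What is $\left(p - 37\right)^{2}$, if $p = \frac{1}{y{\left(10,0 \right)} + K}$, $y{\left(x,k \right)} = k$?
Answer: $\frac{15389929}{11236} \approx 1369.7$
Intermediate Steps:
$p = - \frac{1}{106}$ ($p = \frac{1}{0 - 106} = \frac{1}{-106} = - \frac{1}{106} \approx -0.009434$)
$\left(p - 37\right)^{2} = \left(- \frac{1}{106} - 37\right)^{2} = \left(- \frac{3923}{106}\right)^{2} = \frac{15389929}{11236}$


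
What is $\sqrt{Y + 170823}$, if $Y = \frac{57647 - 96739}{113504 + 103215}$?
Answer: $\frac{\sqrt{8023056715233755}}{216719} \approx 413.31$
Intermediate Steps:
$Y = - \frac{39092}{216719} \approx -0.18038$
$\sqrt{Y + 170823} = \sqrt{- \frac{39092}{216719} + 170823} = \sqrt{\frac{37020550645}{216719}} = \frac{\sqrt{8023056715233755}}{216719}$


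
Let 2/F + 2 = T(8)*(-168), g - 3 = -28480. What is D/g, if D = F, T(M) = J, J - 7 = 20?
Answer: 1/64614313 ≈ 1.5476e-8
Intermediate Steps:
J = 27 (J = 7 + 20 = 27)
T(M) = 27
g = -28477 (g = 3 - 28480 = -28477)
F = -1/2269 (F = 2/(-2 + 27*(-168)) = 2/(-2 - 4536) = 2/(-4538) = 2*(-1/4538) = -1/2269 ≈ -0.00044072)
D = -1/2269 ≈ -0.00044072
D/g = -1/2269/(-28477) = -1/2269*(-1/28477) = 1/64614313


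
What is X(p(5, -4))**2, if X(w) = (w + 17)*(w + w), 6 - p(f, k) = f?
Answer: 1296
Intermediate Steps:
p(f, k) = 6 - f
X(w) = 2*w*(17 + w) (X(w) = (17 + w)*(2*w) = 2*w*(17 + w))
X(p(5, -4))**2 = (2*(6 - 1*5)*(17 + (6 - 1*5)))**2 = (2*(6 - 5)*(17 + (6 - 5)))**2 = (2*1*(17 + 1))**2 = (2*1*18)**2 = 36**2 = 1296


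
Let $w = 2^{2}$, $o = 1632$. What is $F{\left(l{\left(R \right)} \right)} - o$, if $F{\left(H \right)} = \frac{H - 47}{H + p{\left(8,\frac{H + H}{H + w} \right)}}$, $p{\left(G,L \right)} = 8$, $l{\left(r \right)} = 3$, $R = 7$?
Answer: $-1636$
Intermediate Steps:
$w = 4$
$F{\left(H \right)} = \frac{-47 + H}{8 + H}$ ($F{\left(H \right)} = \frac{H - 47}{H + 8} = \frac{-47 + H}{8 + H}$)
$F{\left(l{\left(R \right)} \right)} - o = \frac{-47 + 3}{8 + 3} - 1632 = \frac{1}{11} \left(-44\right) - 1632 = -4 - 1632 = -1636$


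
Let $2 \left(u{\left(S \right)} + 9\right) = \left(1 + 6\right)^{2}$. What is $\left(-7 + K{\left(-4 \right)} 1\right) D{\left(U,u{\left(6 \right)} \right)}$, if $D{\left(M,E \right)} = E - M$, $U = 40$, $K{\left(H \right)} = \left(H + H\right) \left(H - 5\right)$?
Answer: $- \frac{3185}{2} \approx -1592.5$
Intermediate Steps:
$K{\left(H \right)} = 2 H \left(-5 + H\right)$
$u{\left(S \right)} = \frac{31}{2}$ ($u{\left(S \right)} = -9 + \frac{\left(1 + 6\right)^{2}}{2} = -9 + \frac{7^{2}}{2} = -9 + \frac{1}{2} \cdot 49 = -9 + \frac{49}{2} = \frac{31}{2}$)
$\left(-7 + K{\left(-4 \right)} 1\right) D{\left(U,u{\left(6 \right)} \right)} = \left(-7 + 2 \left(-4\right) \left(-5 - 4\right) 1\right) \left(\frac{31}{2} - 40\right) = \left(-7 + 2 \left(-4\right) \left(-9\right) 1\right) \left(\frac{31}{2} - 40\right) = \left(-7 + 72 \cdot 1\right) \left(- \frac{49}{2}\right) = \left(-7 + 72\right) \left(- \frac{49}{2}\right) = 65 \left(- \frac{49}{2}\right) = - \frac{3185}{2}$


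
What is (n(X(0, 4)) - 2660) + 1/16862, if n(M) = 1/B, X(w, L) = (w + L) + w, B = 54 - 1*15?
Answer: -1749246979/657618 ≈ -2660.0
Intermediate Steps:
B = 39 (B = 54 - 15 = 39)
X(w, L) = L + 2*w (X(w, L) = (L + w) + w = L + 2*w)
n(M) = 1/39
(n(X(0, 4)) - 2660) + 1/16862 = (1/39 - 2660) + 1/16862 = -103739/39 + 1/16862 = -1749246979/657618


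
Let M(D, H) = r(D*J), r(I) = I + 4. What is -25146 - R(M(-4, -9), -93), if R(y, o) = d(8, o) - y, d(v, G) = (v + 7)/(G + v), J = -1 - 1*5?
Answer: -427003/17 ≈ -25118.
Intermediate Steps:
J = -6 (J = -1 - 5 = -6)
d(v, G) = (7 + v)/(G + v)
r(I) = 4 + I
M(D, H) = 4 - 6*D (M(D, H) = 4 + D*(-6) = 4 - 6*D)
R(y, o) = -y + 15/(8 + o) (R(y, o) = (7 + 8)/(o + 8) - y = 15/(8 + o) - y = -y + 15/(8 + o))
-25146 - R(M(-4, -9), -93) = -25146 - (15 - (4 - 6*(-4))*(8 - 93))/(8 - 93) = -25146 - (15 - 1*(4 + 24)*(-85))/(-85) = -25146 - (-1)*(15 - 1*28*(-85))/85 = -25146 - (-1)*(15 + 2380)/85 = -25146 - (-1)*2395/85 = -25146 - 1*(-479/17) = -25146 + 479/17 = -427003/17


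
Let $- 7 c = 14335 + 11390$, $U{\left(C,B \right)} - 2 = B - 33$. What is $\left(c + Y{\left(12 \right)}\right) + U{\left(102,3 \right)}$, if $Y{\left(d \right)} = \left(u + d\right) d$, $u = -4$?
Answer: $-3607$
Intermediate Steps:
$U{\left(C,B \right)} = -31 + B$ ($U{\left(C,B \right)} = 2 + \left(B - 33\right) = 2 + \left(-33 + B\right) = -31 + B$)
$Y{\left(d \right)} = d \left(-4 + d\right)$ ($Y{\left(d \right)} = \left(-4 + d\right) d = d \left(-4 + d\right)$)
$c = -3675$ ($c = - \frac{14335 + 11390}{7} = \left(- \frac{1}{7}\right) 25725 = -3675$)
$\left(c + Y{\left(12 \right)}\right) + U{\left(102,3 \right)} = \left(-3675 + 12 \left(-4 + 12\right)\right) + \left(-31 + 3\right) = \left(-3675 + 12 \cdot 8\right) - 28 = \left(-3675 + 96\right) - 28 = -3579 - 28 = -3607$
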